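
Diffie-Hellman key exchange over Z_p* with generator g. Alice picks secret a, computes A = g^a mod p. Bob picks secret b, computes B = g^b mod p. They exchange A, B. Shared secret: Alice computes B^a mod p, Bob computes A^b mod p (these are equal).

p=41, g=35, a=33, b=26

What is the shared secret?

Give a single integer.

A = 35^33 mod 41  (bits of 33 = 100001)
  bit 0 = 1: r = r^2 * 35 mod 41 = 1^2 * 35 = 1*35 = 35
  bit 1 = 0: r = r^2 mod 41 = 35^2 = 36
  bit 2 = 0: r = r^2 mod 41 = 36^2 = 25
  bit 3 = 0: r = r^2 mod 41 = 25^2 = 10
  bit 4 = 0: r = r^2 mod 41 = 10^2 = 18
  bit 5 = 1: r = r^2 * 35 mod 41 = 18^2 * 35 = 37*35 = 24
  -> A = 24
B = 35^26 mod 41  (bits of 26 = 11010)
  bit 0 = 1: r = r^2 * 35 mod 41 = 1^2 * 35 = 1*35 = 35
  bit 1 = 1: r = r^2 * 35 mod 41 = 35^2 * 35 = 36*35 = 30
  bit 2 = 0: r = r^2 mod 41 = 30^2 = 39
  bit 3 = 1: r = r^2 * 35 mod 41 = 39^2 * 35 = 4*35 = 17
  bit 4 = 0: r = r^2 mod 41 = 17^2 = 2
  -> B = 2
s = B^a = 2^33 mod 41  (bits of 33 = 100001)
  bit 0 = 1: r = r^2 * 2 mod 41 = 1^2 * 2 = 1*2 = 2
  bit 1 = 0: r = r^2 mod 41 = 2^2 = 4
  bit 2 = 0: r = r^2 mod 41 = 4^2 = 16
  bit 3 = 0: r = r^2 mod 41 = 16^2 = 10
  bit 4 = 0: r = r^2 mod 41 = 10^2 = 18
  bit 5 = 1: r = r^2 * 2 mod 41 = 18^2 * 2 = 37*2 = 33
  -> s = B^a = 33

Answer: 33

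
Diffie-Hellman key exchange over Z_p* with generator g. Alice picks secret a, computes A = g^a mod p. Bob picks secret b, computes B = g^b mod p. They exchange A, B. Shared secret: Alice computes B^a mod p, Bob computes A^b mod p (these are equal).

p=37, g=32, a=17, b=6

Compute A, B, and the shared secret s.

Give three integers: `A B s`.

Answer: 15 11 27

Derivation:
A = 32^17 mod 37  (bits of 17 = 10001)
  bit 0 = 1: r = r^2 * 32 mod 37 = 1^2 * 32 = 1*32 = 32
  bit 1 = 0: r = r^2 mod 37 = 32^2 = 25
  bit 2 = 0: r = r^2 mod 37 = 25^2 = 33
  bit 3 = 0: r = r^2 mod 37 = 33^2 = 16
  bit 4 = 1: r = r^2 * 32 mod 37 = 16^2 * 32 = 34*32 = 15
  -> A = 15
B = 32^6 mod 37  (bits of 6 = 110)
  bit 0 = 1: r = r^2 * 32 mod 37 = 1^2 * 32 = 1*32 = 32
  bit 1 = 1: r = r^2 * 32 mod 37 = 32^2 * 32 = 25*32 = 23
  bit 2 = 0: r = r^2 mod 37 = 23^2 = 11
  -> B = 11
s = B^a = 11^17 mod 37  (bits of 17 = 10001)
  bit 0 = 1: r = r^2 * 11 mod 37 = 1^2 * 11 = 1*11 = 11
  bit 1 = 0: r = r^2 mod 37 = 11^2 = 10
  bit 2 = 0: r = r^2 mod 37 = 10^2 = 26
  bit 3 = 0: r = r^2 mod 37 = 26^2 = 10
  bit 4 = 1: r = r^2 * 11 mod 37 = 10^2 * 11 = 26*11 = 27
  -> s = B^a = 27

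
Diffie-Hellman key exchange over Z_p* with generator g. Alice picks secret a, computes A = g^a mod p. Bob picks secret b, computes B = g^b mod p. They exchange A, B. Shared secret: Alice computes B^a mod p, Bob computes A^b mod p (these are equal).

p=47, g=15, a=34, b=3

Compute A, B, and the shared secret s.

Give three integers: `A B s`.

Answer: 42 38 16

Derivation:
A = 15^34 mod 47  (bits of 34 = 100010)
  bit 0 = 1: r = r^2 * 15 mod 47 = 1^2 * 15 = 1*15 = 15
  bit 1 = 0: r = r^2 mod 47 = 15^2 = 37
  bit 2 = 0: r = r^2 mod 47 = 37^2 = 6
  bit 3 = 0: r = r^2 mod 47 = 6^2 = 36
  bit 4 = 1: r = r^2 * 15 mod 47 = 36^2 * 15 = 27*15 = 29
  bit 5 = 0: r = r^2 mod 47 = 29^2 = 42
  -> A = 42
B = 15^3 mod 47  (bits of 3 = 11)
  bit 0 = 1: r = r^2 * 15 mod 47 = 1^2 * 15 = 1*15 = 15
  bit 1 = 1: r = r^2 * 15 mod 47 = 15^2 * 15 = 37*15 = 38
  -> B = 38
s = B^a = 38^34 mod 47  (bits of 34 = 100010)
  bit 0 = 1: r = r^2 * 38 mod 47 = 1^2 * 38 = 1*38 = 38
  bit 1 = 0: r = r^2 mod 47 = 38^2 = 34
  bit 2 = 0: r = r^2 mod 47 = 34^2 = 28
  bit 3 = 0: r = r^2 mod 47 = 28^2 = 32
  bit 4 = 1: r = r^2 * 38 mod 47 = 32^2 * 38 = 37*38 = 43
  bit 5 = 0: r = r^2 mod 47 = 43^2 = 16
  -> s = B^a = 16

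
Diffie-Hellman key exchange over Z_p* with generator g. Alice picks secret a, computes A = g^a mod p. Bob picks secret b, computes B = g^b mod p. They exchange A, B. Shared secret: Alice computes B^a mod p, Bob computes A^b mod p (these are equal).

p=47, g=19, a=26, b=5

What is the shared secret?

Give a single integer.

A = 19^26 mod 47  (bits of 26 = 11010)
  bit 0 = 1: r = r^2 * 19 mod 47 = 1^2 * 19 = 1*19 = 19
  bit 1 = 1: r = r^2 * 19 mod 47 = 19^2 * 19 = 32*19 = 44
  bit 2 = 0: r = r^2 mod 47 = 44^2 = 9
  bit 3 = 1: r = r^2 * 19 mod 47 = 9^2 * 19 = 34*19 = 35
  bit 4 = 0: r = r^2 mod 47 = 35^2 = 3
  -> A = 3
B = 19^5 mod 47  (bits of 5 = 101)
  bit 0 = 1: r = r^2 * 19 mod 47 = 1^2 * 19 = 1*19 = 19
  bit 1 = 0: r = r^2 mod 47 = 19^2 = 32
  bit 2 = 1: r = r^2 * 19 mod 47 = 32^2 * 19 = 37*19 = 45
  -> B = 45
s = B^a = 45^26 mod 47  (bits of 26 = 11010)
  bit 0 = 1: r = r^2 * 45 mod 47 = 1^2 * 45 = 1*45 = 45
  bit 1 = 1: r = r^2 * 45 mod 47 = 45^2 * 45 = 4*45 = 39
  bit 2 = 0: r = r^2 mod 47 = 39^2 = 17
  bit 3 = 1: r = r^2 * 45 mod 47 = 17^2 * 45 = 7*45 = 33
  bit 4 = 0: r = r^2 mod 47 = 33^2 = 8
  -> s = B^a = 8

Answer: 8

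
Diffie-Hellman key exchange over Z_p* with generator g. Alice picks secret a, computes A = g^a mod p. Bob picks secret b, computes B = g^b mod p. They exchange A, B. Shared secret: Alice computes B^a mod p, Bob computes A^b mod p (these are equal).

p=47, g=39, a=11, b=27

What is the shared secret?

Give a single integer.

A = 39^11 mod 47  (bits of 11 = 1011)
  bit 0 = 1: r = r^2 * 39 mod 47 = 1^2 * 39 = 1*39 = 39
  bit 1 = 0: r = r^2 mod 47 = 39^2 = 17
  bit 2 = 1: r = r^2 * 39 mod 47 = 17^2 * 39 = 7*39 = 38
  bit 3 = 1: r = r^2 * 39 mod 47 = 38^2 * 39 = 34*39 = 10
  -> A = 10
B = 39^27 mod 47  (bits of 27 = 11011)
  bit 0 = 1: r = r^2 * 39 mod 47 = 1^2 * 39 = 1*39 = 39
  bit 1 = 1: r = r^2 * 39 mod 47 = 39^2 * 39 = 17*39 = 5
  bit 2 = 0: r = r^2 mod 47 = 5^2 = 25
  bit 3 = 1: r = r^2 * 39 mod 47 = 25^2 * 39 = 14*39 = 29
  bit 4 = 1: r = r^2 * 39 mod 47 = 29^2 * 39 = 42*39 = 40
  -> B = 40
s = B^a = 40^11 mod 47  (bits of 11 = 1011)
  bit 0 = 1: r = r^2 * 40 mod 47 = 1^2 * 40 = 1*40 = 40
  bit 1 = 0: r = r^2 mod 47 = 40^2 = 2
  bit 2 = 1: r = r^2 * 40 mod 47 = 2^2 * 40 = 4*40 = 19
  bit 3 = 1: r = r^2 * 40 mod 47 = 19^2 * 40 = 32*40 = 11
  -> s = B^a = 11

Answer: 11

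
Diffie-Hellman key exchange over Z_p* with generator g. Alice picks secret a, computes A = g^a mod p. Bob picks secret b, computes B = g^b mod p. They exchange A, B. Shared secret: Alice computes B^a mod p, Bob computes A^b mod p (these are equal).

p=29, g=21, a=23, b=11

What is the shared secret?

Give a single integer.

Answer: 21

Derivation:
A = 21^23 mod 29  (bits of 23 = 10111)
  bit 0 = 1: r = r^2 * 21 mod 29 = 1^2 * 21 = 1*21 = 21
  bit 1 = 0: r = r^2 mod 29 = 21^2 = 6
  bit 2 = 1: r = r^2 * 21 mod 29 = 6^2 * 21 = 7*21 = 2
  bit 3 = 1: r = r^2 * 21 mod 29 = 2^2 * 21 = 4*21 = 26
  bit 4 = 1: r = r^2 * 21 mod 29 = 26^2 * 21 = 9*21 = 15
  -> A = 15
B = 21^11 mod 29  (bits of 11 = 1011)
  bit 0 = 1: r = r^2 * 21 mod 29 = 1^2 * 21 = 1*21 = 21
  bit 1 = 0: r = r^2 mod 29 = 21^2 = 6
  bit 2 = 1: r = r^2 * 21 mod 29 = 6^2 * 21 = 7*21 = 2
  bit 3 = 1: r = r^2 * 21 mod 29 = 2^2 * 21 = 4*21 = 26
  -> B = 26
s = B^a = 26^23 mod 29  (bits of 23 = 10111)
  bit 0 = 1: r = r^2 * 26 mod 29 = 1^2 * 26 = 1*26 = 26
  bit 1 = 0: r = r^2 mod 29 = 26^2 = 9
  bit 2 = 1: r = r^2 * 26 mod 29 = 9^2 * 26 = 23*26 = 18
  bit 3 = 1: r = r^2 * 26 mod 29 = 18^2 * 26 = 5*26 = 14
  bit 4 = 1: r = r^2 * 26 mod 29 = 14^2 * 26 = 22*26 = 21
  -> s = B^a = 21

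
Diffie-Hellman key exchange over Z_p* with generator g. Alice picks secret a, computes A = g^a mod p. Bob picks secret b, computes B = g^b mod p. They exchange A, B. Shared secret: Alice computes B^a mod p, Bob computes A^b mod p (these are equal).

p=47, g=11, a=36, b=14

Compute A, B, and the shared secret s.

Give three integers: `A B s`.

A = 11^36 mod 47  (bits of 36 = 100100)
  bit 0 = 1: r = r^2 * 11 mod 47 = 1^2 * 11 = 1*11 = 11
  bit 1 = 0: r = r^2 mod 47 = 11^2 = 27
  bit 2 = 0: r = r^2 mod 47 = 27^2 = 24
  bit 3 = 1: r = r^2 * 11 mod 47 = 24^2 * 11 = 12*11 = 38
  bit 4 = 0: r = r^2 mod 47 = 38^2 = 34
  bit 5 = 0: r = r^2 mod 47 = 34^2 = 28
  -> A = 28
B = 11^14 mod 47  (bits of 14 = 1110)
  bit 0 = 1: r = r^2 * 11 mod 47 = 1^2 * 11 = 1*11 = 11
  bit 1 = 1: r = r^2 * 11 mod 47 = 11^2 * 11 = 27*11 = 15
  bit 2 = 1: r = r^2 * 11 mod 47 = 15^2 * 11 = 37*11 = 31
  bit 3 = 0: r = r^2 mod 47 = 31^2 = 21
  -> B = 21
s = B^a = 21^36 mod 47  (bits of 36 = 100100)
  bit 0 = 1: r = r^2 * 21 mod 47 = 1^2 * 21 = 1*21 = 21
  bit 1 = 0: r = r^2 mod 47 = 21^2 = 18
  bit 2 = 0: r = r^2 mod 47 = 18^2 = 42
  bit 3 = 1: r = r^2 * 21 mod 47 = 42^2 * 21 = 25*21 = 8
  bit 4 = 0: r = r^2 mod 47 = 8^2 = 17
  bit 5 = 0: r = r^2 mod 47 = 17^2 = 7
  -> s = B^a = 7

Answer: 28 21 7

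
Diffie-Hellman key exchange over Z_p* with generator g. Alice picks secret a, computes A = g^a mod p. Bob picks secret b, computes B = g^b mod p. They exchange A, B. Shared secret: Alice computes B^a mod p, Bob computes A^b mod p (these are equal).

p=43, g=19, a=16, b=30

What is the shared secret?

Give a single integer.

A = 19^16 mod 43  (bits of 16 = 10000)
  bit 0 = 1: r = r^2 * 19 mod 43 = 1^2 * 19 = 1*19 = 19
  bit 1 = 0: r = r^2 mod 43 = 19^2 = 17
  bit 2 = 0: r = r^2 mod 43 = 17^2 = 31
  bit 3 = 0: r = r^2 mod 43 = 31^2 = 15
  bit 4 = 0: r = r^2 mod 43 = 15^2 = 10
  -> A = 10
B = 19^30 mod 43  (bits of 30 = 11110)
  bit 0 = 1: r = r^2 * 19 mod 43 = 1^2 * 19 = 1*19 = 19
  bit 1 = 1: r = r^2 * 19 mod 43 = 19^2 * 19 = 17*19 = 22
  bit 2 = 1: r = r^2 * 19 mod 43 = 22^2 * 19 = 11*19 = 37
  bit 3 = 1: r = r^2 * 19 mod 43 = 37^2 * 19 = 36*19 = 39
  bit 4 = 0: r = r^2 mod 43 = 39^2 = 16
  -> B = 16
s = B^a = 16^16 mod 43  (bits of 16 = 10000)
  bit 0 = 1: r = r^2 * 16 mod 43 = 1^2 * 16 = 1*16 = 16
  bit 1 = 0: r = r^2 mod 43 = 16^2 = 41
  bit 2 = 0: r = r^2 mod 43 = 41^2 = 4
  bit 3 = 0: r = r^2 mod 43 = 4^2 = 16
  bit 4 = 0: r = r^2 mod 43 = 16^2 = 41
  -> s = B^a = 41

Answer: 41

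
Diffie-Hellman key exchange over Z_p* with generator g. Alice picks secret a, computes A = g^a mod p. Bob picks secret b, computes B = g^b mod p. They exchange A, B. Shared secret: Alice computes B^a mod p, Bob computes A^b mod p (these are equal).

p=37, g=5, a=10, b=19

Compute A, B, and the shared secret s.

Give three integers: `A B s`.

Answer: 30 32 30

Derivation:
A = 5^10 mod 37  (bits of 10 = 1010)
  bit 0 = 1: r = r^2 * 5 mod 37 = 1^2 * 5 = 1*5 = 5
  bit 1 = 0: r = r^2 mod 37 = 5^2 = 25
  bit 2 = 1: r = r^2 * 5 mod 37 = 25^2 * 5 = 33*5 = 17
  bit 3 = 0: r = r^2 mod 37 = 17^2 = 30
  -> A = 30
B = 5^19 mod 37  (bits of 19 = 10011)
  bit 0 = 1: r = r^2 * 5 mod 37 = 1^2 * 5 = 1*5 = 5
  bit 1 = 0: r = r^2 mod 37 = 5^2 = 25
  bit 2 = 0: r = r^2 mod 37 = 25^2 = 33
  bit 3 = 1: r = r^2 * 5 mod 37 = 33^2 * 5 = 16*5 = 6
  bit 4 = 1: r = r^2 * 5 mod 37 = 6^2 * 5 = 36*5 = 32
  -> B = 32
s = B^a = 32^10 mod 37  (bits of 10 = 1010)
  bit 0 = 1: r = r^2 * 32 mod 37 = 1^2 * 32 = 1*32 = 32
  bit 1 = 0: r = r^2 mod 37 = 32^2 = 25
  bit 2 = 1: r = r^2 * 32 mod 37 = 25^2 * 32 = 33*32 = 20
  bit 3 = 0: r = r^2 mod 37 = 20^2 = 30
  -> s = B^a = 30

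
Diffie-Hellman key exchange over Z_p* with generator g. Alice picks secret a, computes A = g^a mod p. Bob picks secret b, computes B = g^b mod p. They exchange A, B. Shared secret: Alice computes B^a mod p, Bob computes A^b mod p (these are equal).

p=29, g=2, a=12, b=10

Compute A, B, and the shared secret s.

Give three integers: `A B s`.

Answer: 7 9 24

Derivation:
A = 2^12 mod 29  (bits of 12 = 1100)
  bit 0 = 1: r = r^2 * 2 mod 29 = 1^2 * 2 = 1*2 = 2
  bit 1 = 1: r = r^2 * 2 mod 29 = 2^2 * 2 = 4*2 = 8
  bit 2 = 0: r = r^2 mod 29 = 8^2 = 6
  bit 3 = 0: r = r^2 mod 29 = 6^2 = 7
  -> A = 7
B = 2^10 mod 29  (bits of 10 = 1010)
  bit 0 = 1: r = r^2 * 2 mod 29 = 1^2 * 2 = 1*2 = 2
  bit 1 = 0: r = r^2 mod 29 = 2^2 = 4
  bit 2 = 1: r = r^2 * 2 mod 29 = 4^2 * 2 = 16*2 = 3
  bit 3 = 0: r = r^2 mod 29 = 3^2 = 9
  -> B = 9
s = B^a = 9^12 mod 29  (bits of 12 = 1100)
  bit 0 = 1: r = r^2 * 9 mod 29 = 1^2 * 9 = 1*9 = 9
  bit 1 = 1: r = r^2 * 9 mod 29 = 9^2 * 9 = 23*9 = 4
  bit 2 = 0: r = r^2 mod 29 = 4^2 = 16
  bit 3 = 0: r = r^2 mod 29 = 16^2 = 24
  -> s = B^a = 24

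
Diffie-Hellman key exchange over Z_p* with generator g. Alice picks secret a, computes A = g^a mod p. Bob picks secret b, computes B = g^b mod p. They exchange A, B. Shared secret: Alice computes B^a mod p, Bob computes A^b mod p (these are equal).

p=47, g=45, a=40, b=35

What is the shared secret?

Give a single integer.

A = 45^40 mod 47  (bits of 40 = 101000)
  bit 0 = 1: r = r^2 * 45 mod 47 = 1^2 * 45 = 1*45 = 45
  bit 1 = 0: r = r^2 mod 47 = 45^2 = 4
  bit 2 = 1: r = r^2 * 45 mod 47 = 4^2 * 45 = 16*45 = 15
  bit 3 = 0: r = r^2 mod 47 = 15^2 = 37
  bit 4 = 0: r = r^2 mod 47 = 37^2 = 6
  bit 5 = 0: r = r^2 mod 47 = 6^2 = 36
  -> A = 36
B = 45^35 mod 47  (bits of 35 = 100011)
  bit 0 = 1: r = r^2 * 45 mod 47 = 1^2 * 45 = 1*45 = 45
  bit 1 = 0: r = r^2 mod 47 = 45^2 = 4
  bit 2 = 0: r = r^2 mod 47 = 4^2 = 16
  bit 3 = 0: r = r^2 mod 47 = 16^2 = 21
  bit 4 = 1: r = r^2 * 45 mod 47 = 21^2 * 45 = 18*45 = 11
  bit 5 = 1: r = r^2 * 45 mod 47 = 11^2 * 45 = 27*45 = 40
  -> B = 40
s = B^a = 40^40 mod 47  (bits of 40 = 101000)
  bit 0 = 1: r = r^2 * 40 mod 47 = 1^2 * 40 = 1*40 = 40
  bit 1 = 0: r = r^2 mod 47 = 40^2 = 2
  bit 2 = 1: r = r^2 * 40 mod 47 = 2^2 * 40 = 4*40 = 19
  bit 3 = 0: r = r^2 mod 47 = 19^2 = 32
  bit 4 = 0: r = r^2 mod 47 = 32^2 = 37
  bit 5 = 0: r = r^2 mod 47 = 37^2 = 6
  -> s = B^a = 6

Answer: 6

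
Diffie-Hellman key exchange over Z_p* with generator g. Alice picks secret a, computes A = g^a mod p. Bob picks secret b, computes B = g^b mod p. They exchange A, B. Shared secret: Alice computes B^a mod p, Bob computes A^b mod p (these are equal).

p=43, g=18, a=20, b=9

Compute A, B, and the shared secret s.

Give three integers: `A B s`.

Answer: 31 32 4

Derivation:
A = 18^20 mod 43  (bits of 20 = 10100)
  bit 0 = 1: r = r^2 * 18 mod 43 = 1^2 * 18 = 1*18 = 18
  bit 1 = 0: r = r^2 mod 43 = 18^2 = 23
  bit 2 = 1: r = r^2 * 18 mod 43 = 23^2 * 18 = 13*18 = 19
  bit 3 = 0: r = r^2 mod 43 = 19^2 = 17
  bit 4 = 0: r = r^2 mod 43 = 17^2 = 31
  -> A = 31
B = 18^9 mod 43  (bits of 9 = 1001)
  bit 0 = 1: r = r^2 * 18 mod 43 = 1^2 * 18 = 1*18 = 18
  bit 1 = 0: r = r^2 mod 43 = 18^2 = 23
  bit 2 = 0: r = r^2 mod 43 = 23^2 = 13
  bit 3 = 1: r = r^2 * 18 mod 43 = 13^2 * 18 = 40*18 = 32
  -> B = 32
s = B^a = 32^20 mod 43  (bits of 20 = 10100)
  bit 0 = 1: r = r^2 * 32 mod 43 = 1^2 * 32 = 1*32 = 32
  bit 1 = 0: r = r^2 mod 43 = 32^2 = 35
  bit 2 = 1: r = r^2 * 32 mod 43 = 35^2 * 32 = 21*32 = 27
  bit 3 = 0: r = r^2 mod 43 = 27^2 = 41
  bit 4 = 0: r = r^2 mod 43 = 41^2 = 4
  -> s = B^a = 4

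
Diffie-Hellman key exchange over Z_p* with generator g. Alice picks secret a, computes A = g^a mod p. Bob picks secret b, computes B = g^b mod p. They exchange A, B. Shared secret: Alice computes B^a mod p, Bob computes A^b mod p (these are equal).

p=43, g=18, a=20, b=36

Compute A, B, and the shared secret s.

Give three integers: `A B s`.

A = 18^20 mod 43  (bits of 20 = 10100)
  bit 0 = 1: r = r^2 * 18 mod 43 = 1^2 * 18 = 1*18 = 18
  bit 1 = 0: r = r^2 mod 43 = 18^2 = 23
  bit 2 = 1: r = r^2 * 18 mod 43 = 23^2 * 18 = 13*18 = 19
  bit 3 = 0: r = r^2 mod 43 = 19^2 = 17
  bit 4 = 0: r = r^2 mod 43 = 17^2 = 31
  -> A = 31
B = 18^36 mod 43  (bits of 36 = 100100)
  bit 0 = 1: r = r^2 * 18 mod 43 = 1^2 * 18 = 1*18 = 18
  bit 1 = 0: r = r^2 mod 43 = 18^2 = 23
  bit 2 = 0: r = r^2 mod 43 = 23^2 = 13
  bit 3 = 1: r = r^2 * 18 mod 43 = 13^2 * 18 = 40*18 = 32
  bit 4 = 0: r = r^2 mod 43 = 32^2 = 35
  bit 5 = 0: r = r^2 mod 43 = 35^2 = 21
  -> B = 21
s = B^a = 21^20 mod 43  (bits of 20 = 10100)
  bit 0 = 1: r = r^2 * 21 mod 43 = 1^2 * 21 = 1*21 = 21
  bit 1 = 0: r = r^2 mod 43 = 21^2 = 11
  bit 2 = 1: r = r^2 * 21 mod 43 = 11^2 * 21 = 35*21 = 4
  bit 3 = 0: r = r^2 mod 43 = 4^2 = 16
  bit 4 = 0: r = r^2 mod 43 = 16^2 = 41
  -> s = B^a = 41

Answer: 31 21 41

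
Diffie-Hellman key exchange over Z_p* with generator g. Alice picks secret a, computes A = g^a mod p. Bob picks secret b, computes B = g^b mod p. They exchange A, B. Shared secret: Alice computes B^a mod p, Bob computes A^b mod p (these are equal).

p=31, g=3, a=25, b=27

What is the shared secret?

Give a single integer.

Answer: 30

Derivation:
A = 3^25 mod 31  (bits of 25 = 11001)
  bit 0 = 1: r = r^2 * 3 mod 31 = 1^2 * 3 = 1*3 = 3
  bit 1 = 1: r = r^2 * 3 mod 31 = 3^2 * 3 = 9*3 = 27
  bit 2 = 0: r = r^2 mod 31 = 27^2 = 16
  bit 3 = 0: r = r^2 mod 31 = 16^2 = 8
  bit 4 = 1: r = r^2 * 3 mod 31 = 8^2 * 3 = 2*3 = 6
  -> A = 6
B = 3^27 mod 31  (bits of 27 = 11011)
  bit 0 = 1: r = r^2 * 3 mod 31 = 1^2 * 3 = 1*3 = 3
  bit 1 = 1: r = r^2 * 3 mod 31 = 3^2 * 3 = 9*3 = 27
  bit 2 = 0: r = r^2 mod 31 = 27^2 = 16
  bit 3 = 1: r = r^2 * 3 mod 31 = 16^2 * 3 = 8*3 = 24
  bit 4 = 1: r = r^2 * 3 mod 31 = 24^2 * 3 = 18*3 = 23
  -> B = 23
s = B^a = 23^25 mod 31  (bits of 25 = 11001)
  bit 0 = 1: r = r^2 * 23 mod 31 = 1^2 * 23 = 1*23 = 23
  bit 1 = 1: r = r^2 * 23 mod 31 = 23^2 * 23 = 2*23 = 15
  bit 2 = 0: r = r^2 mod 31 = 15^2 = 8
  bit 3 = 0: r = r^2 mod 31 = 8^2 = 2
  bit 4 = 1: r = r^2 * 23 mod 31 = 2^2 * 23 = 4*23 = 30
  -> s = B^a = 30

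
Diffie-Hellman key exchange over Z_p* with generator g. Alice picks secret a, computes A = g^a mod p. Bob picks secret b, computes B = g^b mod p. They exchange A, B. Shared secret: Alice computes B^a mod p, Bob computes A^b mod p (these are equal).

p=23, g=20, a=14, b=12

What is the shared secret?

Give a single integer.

Answer: 4

Derivation:
A = 20^14 mod 23  (bits of 14 = 1110)
  bit 0 = 1: r = r^2 * 20 mod 23 = 1^2 * 20 = 1*20 = 20
  bit 1 = 1: r = r^2 * 20 mod 23 = 20^2 * 20 = 9*20 = 19
  bit 2 = 1: r = r^2 * 20 mod 23 = 19^2 * 20 = 16*20 = 21
  bit 3 = 0: r = r^2 mod 23 = 21^2 = 4
  -> A = 4
B = 20^12 mod 23  (bits of 12 = 1100)
  bit 0 = 1: r = r^2 * 20 mod 23 = 1^2 * 20 = 1*20 = 20
  bit 1 = 1: r = r^2 * 20 mod 23 = 20^2 * 20 = 9*20 = 19
  bit 2 = 0: r = r^2 mod 23 = 19^2 = 16
  bit 3 = 0: r = r^2 mod 23 = 16^2 = 3
  -> B = 3
s = B^a = 3^14 mod 23  (bits of 14 = 1110)
  bit 0 = 1: r = r^2 * 3 mod 23 = 1^2 * 3 = 1*3 = 3
  bit 1 = 1: r = r^2 * 3 mod 23 = 3^2 * 3 = 9*3 = 4
  bit 2 = 1: r = r^2 * 3 mod 23 = 4^2 * 3 = 16*3 = 2
  bit 3 = 0: r = r^2 mod 23 = 2^2 = 4
  -> s = B^a = 4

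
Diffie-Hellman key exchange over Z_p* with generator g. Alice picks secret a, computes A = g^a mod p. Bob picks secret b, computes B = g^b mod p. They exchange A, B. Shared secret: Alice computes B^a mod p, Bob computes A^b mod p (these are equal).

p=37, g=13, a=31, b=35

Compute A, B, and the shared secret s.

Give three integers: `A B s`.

Answer: 18 20 35

Derivation:
A = 13^31 mod 37  (bits of 31 = 11111)
  bit 0 = 1: r = r^2 * 13 mod 37 = 1^2 * 13 = 1*13 = 13
  bit 1 = 1: r = r^2 * 13 mod 37 = 13^2 * 13 = 21*13 = 14
  bit 2 = 1: r = r^2 * 13 mod 37 = 14^2 * 13 = 11*13 = 32
  bit 3 = 1: r = r^2 * 13 mod 37 = 32^2 * 13 = 25*13 = 29
  bit 4 = 1: r = r^2 * 13 mod 37 = 29^2 * 13 = 27*13 = 18
  -> A = 18
B = 13^35 mod 37  (bits of 35 = 100011)
  bit 0 = 1: r = r^2 * 13 mod 37 = 1^2 * 13 = 1*13 = 13
  bit 1 = 0: r = r^2 mod 37 = 13^2 = 21
  bit 2 = 0: r = r^2 mod 37 = 21^2 = 34
  bit 3 = 0: r = r^2 mod 37 = 34^2 = 9
  bit 4 = 1: r = r^2 * 13 mod 37 = 9^2 * 13 = 7*13 = 17
  bit 5 = 1: r = r^2 * 13 mod 37 = 17^2 * 13 = 30*13 = 20
  -> B = 20
s = B^a = 20^31 mod 37  (bits of 31 = 11111)
  bit 0 = 1: r = r^2 * 20 mod 37 = 1^2 * 20 = 1*20 = 20
  bit 1 = 1: r = r^2 * 20 mod 37 = 20^2 * 20 = 30*20 = 8
  bit 2 = 1: r = r^2 * 20 mod 37 = 8^2 * 20 = 27*20 = 22
  bit 3 = 1: r = r^2 * 20 mod 37 = 22^2 * 20 = 3*20 = 23
  bit 4 = 1: r = r^2 * 20 mod 37 = 23^2 * 20 = 11*20 = 35
  -> s = B^a = 35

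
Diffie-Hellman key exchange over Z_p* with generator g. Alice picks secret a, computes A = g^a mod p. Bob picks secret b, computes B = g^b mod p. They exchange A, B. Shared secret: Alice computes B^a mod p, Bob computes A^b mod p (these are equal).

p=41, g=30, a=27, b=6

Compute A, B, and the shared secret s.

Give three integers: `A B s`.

A = 30^27 mod 41  (bits of 27 = 11011)
  bit 0 = 1: r = r^2 * 30 mod 41 = 1^2 * 30 = 1*30 = 30
  bit 1 = 1: r = r^2 * 30 mod 41 = 30^2 * 30 = 39*30 = 22
  bit 2 = 0: r = r^2 mod 41 = 22^2 = 33
  bit 3 = 1: r = r^2 * 30 mod 41 = 33^2 * 30 = 23*30 = 34
  bit 4 = 1: r = r^2 * 30 mod 41 = 34^2 * 30 = 8*30 = 35
  -> A = 35
B = 30^6 mod 41  (bits of 6 = 110)
  bit 0 = 1: r = r^2 * 30 mod 41 = 1^2 * 30 = 1*30 = 30
  bit 1 = 1: r = r^2 * 30 mod 41 = 30^2 * 30 = 39*30 = 22
  bit 2 = 0: r = r^2 mod 41 = 22^2 = 33
  -> B = 33
s = B^a = 33^27 mod 41  (bits of 27 = 11011)
  bit 0 = 1: r = r^2 * 33 mod 41 = 1^2 * 33 = 1*33 = 33
  bit 1 = 1: r = r^2 * 33 mod 41 = 33^2 * 33 = 23*33 = 21
  bit 2 = 0: r = r^2 mod 41 = 21^2 = 31
  bit 3 = 1: r = r^2 * 33 mod 41 = 31^2 * 33 = 18*33 = 20
  bit 4 = 1: r = r^2 * 33 mod 41 = 20^2 * 33 = 31*33 = 39
  -> s = B^a = 39

Answer: 35 33 39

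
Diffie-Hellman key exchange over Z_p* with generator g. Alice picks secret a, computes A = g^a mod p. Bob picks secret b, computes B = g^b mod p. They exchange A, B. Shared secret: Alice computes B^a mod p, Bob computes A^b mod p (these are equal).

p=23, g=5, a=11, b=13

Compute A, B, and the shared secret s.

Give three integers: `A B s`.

Answer: 22 21 22

Derivation:
A = 5^11 mod 23  (bits of 11 = 1011)
  bit 0 = 1: r = r^2 * 5 mod 23 = 1^2 * 5 = 1*5 = 5
  bit 1 = 0: r = r^2 mod 23 = 5^2 = 2
  bit 2 = 1: r = r^2 * 5 mod 23 = 2^2 * 5 = 4*5 = 20
  bit 3 = 1: r = r^2 * 5 mod 23 = 20^2 * 5 = 9*5 = 22
  -> A = 22
B = 5^13 mod 23  (bits of 13 = 1101)
  bit 0 = 1: r = r^2 * 5 mod 23 = 1^2 * 5 = 1*5 = 5
  bit 1 = 1: r = r^2 * 5 mod 23 = 5^2 * 5 = 2*5 = 10
  bit 2 = 0: r = r^2 mod 23 = 10^2 = 8
  bit 3 = 1: r = r^2 * 5 mod 23 = 8^2 * 5 = 18*5 = 21
  -> B = 21
s = B^a = 21^11 mod 23  (bits of 11 = 1011)
  bit 0 = 1: r = r^2 * 21 mod 23 = 1^2 * 21 = 1*21 = 21
  bit 1 = 0: r = r^2 mod 23 = 21^2 = 4
  bit 2 = 1: r = r^2 * 21 mod 23 = 4^2 * 21 = 16*21 = 14
  bit 3 = 1: r = r^2 * 21 mod 23 = 14^2 * 21 = 12*21 = 22
  -> s = B^a = 22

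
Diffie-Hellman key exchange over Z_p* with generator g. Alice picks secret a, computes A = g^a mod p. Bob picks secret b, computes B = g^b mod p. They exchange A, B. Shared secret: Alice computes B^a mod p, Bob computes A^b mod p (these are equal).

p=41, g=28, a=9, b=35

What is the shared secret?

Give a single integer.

Answer: 14

Derivation:
A = 28^9 mod 41  (bits of 9 = 1001)
  bit 0 = 1: r = r^2 * 28 mod 41 = 1^2 * 28 = 1*28 = 28
  bit 1 = 0: r = r^2 mod 41 = 28^2 = 5
  bit 2 = 0: r = r^2 mod 41 = 5^2 = 25
  bit 3 = 1: r = r^2 * 28 mod 41 = 25^2 * 28 = 10*28 = 34
  -> A = 34
B = 28^35 mod 41  (bits of 35 = 100011)
  bit 0 = 1: r = r^2 * 28 mod 41 = 1^2 * 28 = 1*28 = 28
  bit 1 = 0: r = r^2 mod 41 = 28^2 = 5
  bit 2 = 0: r = r^2 mod 41 = 5^2 = 25
  bit 3 = 0: r = r^2 mod 41 = 25^2 = 10
  bit 4 = 1: r = r^2 * 28 mod 41 = 10^2 * 28 = 18*28 = 12
  bit 5 = 1: r = r^2 * 28 mod 41 = 12^2 * 28 = 21*28 = 14
  -> B = 14
s = B^a = 14^9 mod 41  (bits of 9 = 1001)
  bit 0 = 1: r = r^2 * 14 mod 41 = 1^2 * 14 = 1*14 = 14
  bit 1 = 0: r = r^2 mod 41 = 14^2 = 32
  bit 2 = 0: r = r^2 mod 41 = 32^2 = 40
  bit 3 = 1: r = r^2 * 14 mod 41 = 40^2 * 14 = 1*14 = 14
  -> s = B^a = 14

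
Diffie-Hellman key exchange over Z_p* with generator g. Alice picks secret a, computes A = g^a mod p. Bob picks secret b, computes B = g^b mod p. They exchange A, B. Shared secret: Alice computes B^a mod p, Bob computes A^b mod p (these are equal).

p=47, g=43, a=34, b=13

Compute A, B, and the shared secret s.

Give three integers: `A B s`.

A = 43^34 mod 47  (bits of 34 = 100010)
  bit 0 = 1: r = r^2 * 43 mod 47 = 1^2 * 43 = 1*43 = 43
  bit 1 = 0: r = r^2 mod 47 = 43^2 = 16
  bit 2 = 0: r = r^2 mod 47 = 16^2 = 21
  bit 3 = 0: r = r^2 mod 47 = 21^2 = 18
  bit 4 = 1: r = r^2 * 43 mod 47 = 18^2 * 43 = 42*43 = 20
  bit 5 = 0: r = r^2 mod 47 = 20^2 = 24
  -> A = 24
B = 43^13 mod 47  (bits of 13 = 1101)
  bit 0 = 1: r = r^2 * 43 mod 47 = 1^2 * 43 = 1*43 = 43
  bit 1 = 1: r = r^2 * 43 mod 47 = 43^2 * 43 = 16*43 = 30
  bit 2 = 0: r = r^2 mod 47 = 30^2 = 7
  bit 3 = 1: r = r^2 * 43 mod 47 = 7^2 * 43 = 2*43 = 39
  -> B = 39
s = B^a = 39^34 mod 47  (bits of 34 = 100010)
  bit 0 = 1: r = r^2 * 39 mod 47 = 1^2 * 39 = 1*39 = 39
  bit 1 = 0: r = r^2 mod 47 = 39^2 = 17
  bit 2 = 0: r = r^2 mod 47 = 17^2 = 7
  bit 3 = 0: r = r^2 mod 47 = 7^2 = 2
  bit 4 = 1: r = r^2 * 39 mod 47 = 2^2 * 39 = 4*39 = 15
  bit 5 = 0: r = r^2 mod 47 = 15^2 = 37
  -> s = B^a = 37

Answer: 24 39 37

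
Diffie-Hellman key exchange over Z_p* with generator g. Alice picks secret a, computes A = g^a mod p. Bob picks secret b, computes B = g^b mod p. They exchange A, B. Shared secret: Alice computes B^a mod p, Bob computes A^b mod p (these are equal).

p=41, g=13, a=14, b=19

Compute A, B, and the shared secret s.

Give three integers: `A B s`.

Answer: 20 22 39

Derivation:
A = 13^14 mod 41  (bits of 14 = 1110)
  bit 0 = 1: r = r^2 * 13 mod 41 = 1^2 * 13 = 1*13 = 13
  bit 1 = 1: r = r^2 * 13 mod 41 = 13^2 * 13 = 5*13 = 24
  bit 2 = 1: r = r^2 * 13 mod 41 = 24^2 * 13 = 2*13 = 26
  bit 3 = 0: r = r^2 mod 41 = 26^2 = 20
  -> A = 20
B = 13^19 mod 41  (bits of 19 = 10011)
  bit 0 = 1: r = r^2 * 13 mod 41 = 1^2 * 13 = 1*13 = 13
  bit 1 = 0: r = r^2 mod 41 = 13^2 = 5
  bit 2 = 0: r = r^2 mod 41 = 5^2 = 25
  bit 3 = 1: r = r^2 * 13 mod 41 = 25^2 * 13 = 10*13 = 7
  bit 4 = 1: r = r^2 * 13 mod 41 = 7^2 * 13 = 8*13 = 22
  -> B = 22
s = B^a = 22^14 mod 41  (bits of 14 = 1110)
  bit 0 = 1: r = r^2 * 22 mod 41 = 1^2 * 22 = 1*22 = 22
  bit 1 = 1: r = r^2 * 22 mod 41 = 22^2 * 22 = 33*22 = 29
  bit 2 = 1: r = r^2 * 22 mod 41 = 29^2 * 22 = 21*22 = 11
  bit 3 = 0: r = r^2 mod 41 = 11^2 = 39
  -> s = B^a = 39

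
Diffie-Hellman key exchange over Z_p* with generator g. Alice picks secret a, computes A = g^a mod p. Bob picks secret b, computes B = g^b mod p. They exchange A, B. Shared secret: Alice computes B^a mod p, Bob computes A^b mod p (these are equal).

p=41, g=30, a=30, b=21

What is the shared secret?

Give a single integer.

Answer: 32

Derivation:
A = 30^30 mod 41  (bits of 30 = 11110)
  bit 0 = 1: r = r^2 * 30 mod 41 = 1^2 * 30 = 1*30 = 30
  bit 1 = 1: r = r^2 * 30 mod 41 = 30^2 * 30 = 39*30 = 22
  bit 2 = 1: r = r^2 * 30 mod 41 = 22^2 * 30 = 33*30 = 6
  bit 3 = 1: r = r^2 * 30 mod 41 = 6^2 * 30 = 36*30 = 14
  bit 4 = 0: r = r^2 mod 41 = 14^2 = 32
  -> A = 32
B = 30^21 mod 41  (bits of 21 = 10101)
  bit 0 = 1: r = r^2 * 30 mod 41 = 1^2 * 30 = 1*30 = 30
  bit 1 = 0: r = r^2 mod 41 = 30^2 = 39
  bit 2 = 1: r = r^2 * 30 mod 41 = 39^2 * 30 = 4*30 = 38
  bit 3 = 0: r = r^2 mod 41 = 38^2 = 9
  bit 4 = 1: r = r^2 * 30 mod 41 = 9^2 * 30 = 40*30 = 11
  -> B = 11
s = B^a = 11^30 mod 41  (bits of 30 = 11110)
  bit 0 = 1: r = r^2 * 11 mod 41 = 1^2 * 11 = 1*11 = 11
  bit 1 = 1: r = r^2 * 11 mod 41 = 11^2 * 11 = 39*11 = 19
  bit 2 = 1: r = r^2 * 11 mod 41 = 19^2 * 11 = 33*11 = 35
  bit 3 = 1: r = r^2 * 11 mod 41 = 35^2 * 11 = 36*11 = 27
  bit 4 = 0: r = r^2 mod 41 = 27^2 = 32
  -> s = B^a = 32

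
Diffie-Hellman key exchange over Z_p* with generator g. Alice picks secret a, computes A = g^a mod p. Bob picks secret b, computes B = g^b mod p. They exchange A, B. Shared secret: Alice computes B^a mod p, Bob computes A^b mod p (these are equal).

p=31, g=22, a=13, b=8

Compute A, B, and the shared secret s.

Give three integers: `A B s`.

A = 22^13 mod 31  (bits of 13 = 1101)
  bit 0 = 1: r = r^2 * 22 mod 31 = 1^2 * 22 = 1*22 = 22
  bit 1 = 1: r = r^2 * 22 mod 31 = 22^2 * 22 = 19*22 = 15
  bit 2 = 0: r = r^2 mod 31 = 15^2 = 8
  bit 3 = 1: r = r^2 * 22 mod 31 = 8^2 * 22 = 2*22 = 13
  -> A = 13
B = 22^8 mod 31  (bits of 8 = 1000)
  bit 0 = 1: r = r^2 * 22 mod 31 = 1^2 * 22 = 1*22 = 22
  bit 1 = 0: r = r^2 mod 31 = 22^2 = 19
  bit 2 = 0: r = r^2 mod 31 = 19^2 = 20
  bit 3 = 0: r = r^2 mod 31 = 20^2 = 28
  -> B = 28
s = B^a = 28^13 mod 31  (bits of 13 = 1101)
  bit 0 = 1: r = r^2 * 28 mod 31 = 1^2 * 28 = 1*28 = 28
  bit 1 = 1: r = r^2 * 28 mod 31 = 28^2 * 28 = 9*28 = 4
  bit 2 = 0: r = r^2 mod 31 = 4^2 = 16
  bit 3 = 1: r = r^2 * 28 mod 31 = 16^2 * 28 = 8*28 = 7
  -> s = B^a = 7

Answer: 13 28 7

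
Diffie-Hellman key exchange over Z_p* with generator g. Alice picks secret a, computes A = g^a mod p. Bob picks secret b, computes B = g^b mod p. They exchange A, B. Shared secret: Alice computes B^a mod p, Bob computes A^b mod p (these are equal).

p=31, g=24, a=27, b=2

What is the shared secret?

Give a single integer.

A = 24^27 mod 31  (bits of 27 = 11011)
  bit 0 = 1: r = r^2 * 24 mod 31 = 1^2 * 24 = 1*24 = 24
  bit 1 = 1: r = r^2 * 24 mod 31 = 24^2 * 24 = 18*24 = 29
  bit 2 = 0: r = r^2 mod 31 = 29^2 = 4
  bit 3 = 1: r = r^2 * 24 mod 31 = 4^2 * 24 = 16*24 = 12
  bit 4 = 1: r = r^2 * 24 mod 31 = 12^2 * 24 = 20*24 = 15
  -> A = 15
B = 24^2 mod 31  (bits of 2 = 10)
  bit 0 = 1: r = r^2 * 24 mod 31 = 1^2 * 24 = 1*24 = 24
  bit 1 = 0: r = r^2 mod 31 = 24^2 = 18
  -> B = 18
s = B^a = 18^27 mod 31  (bits of 27 = 11011)
  bit 0 = 1: r = r^2 * 18 mod 31 = 1^2 * 18 = 1*18 = 18
  bit 1 = 1: r = r^2 * 18 mod 31 = 18^2 * 18 = 14*18 = 4
  bit 2 = 0: r = r^2 mod 31 = 4^2 = 16
  bit 3 = 1: r = r^2 * 18 mod 31 = 16^2 * 18 = 8*18 = 20
  bit 4 = 1: r = r^2 * 18 mod 31 = 20^2 * 18 = 28*18 = 8
  -> s = B^a = 8

Answer: 8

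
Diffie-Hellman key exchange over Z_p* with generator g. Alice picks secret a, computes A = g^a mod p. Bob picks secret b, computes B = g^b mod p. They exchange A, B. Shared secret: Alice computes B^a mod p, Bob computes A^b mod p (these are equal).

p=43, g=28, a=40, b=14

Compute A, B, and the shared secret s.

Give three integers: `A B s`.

Answer: 13 6 6

Derivation:
A = 28^40 mod 43  (bits of 40 = 101000)
  bit 0 = 1: r = r^2 * 28 mod 43 = 1^2 * 28 = 1*28 = 28
  bit 1 = 0: r = r^2 mod 43 = 28^2 = 10
  bit 2 = 1: r = r^2 * 28 mod 43 = 10^2 * 28 = 14*28 = 5
  bit 3 = 0: r = r^2 mod 43 = 5^2 = 25
  bit 4 = 0: r = r^2 mod 43 = 25^2 = 23
  bit 5 = 0: r = r^2 mod 43 = 23^2 = 13
  -> A = 13
B = 28^14 mod 43  (bits of 14 = 1110)
  bit 0 = 1: r = r^2 * 28 mod 43 = 1^2 * 28 = 1*28 = 28
  bit 1 = 1: r = r^2 * 28 mod 43 = 28^2 * 28 = 10*28 = 22
  bit 2 = 1: r = r^2 * 28 mod 43 = 22^2 * 28 = 11*28 = 7
  bit 3 = 0: r = r^2 mod 43 = 7^2 = 6
  -> B = 6
s = B^a = 6^40 mod 43  (bits of 40 = 101000)
  bit 0 = 1: r = r^2 * 6 mod 43 = 1^2 * 6 = 1*6 = 6
  bit 1 = 0: r = r^2 mod 43 = 6^2 = 36
  bit 2 = 1: r = r^2 * 6 mod 43 = 36^2 * 6 = 6*6 = 36
  bit 3 = 0: r = r^2 mod 43 = 36^2 = 6
  bit 4 = 0: r = r^2 mod 43 = 6^2 = 36
  bit 5 = 0: r = r^2 mod 43 = 36^2 = 6
  -> s = B^a = 6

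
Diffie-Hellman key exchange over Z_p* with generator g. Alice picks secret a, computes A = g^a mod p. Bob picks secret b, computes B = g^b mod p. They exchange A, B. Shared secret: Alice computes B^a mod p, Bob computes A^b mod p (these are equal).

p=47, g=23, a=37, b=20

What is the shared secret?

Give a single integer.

A = 23^37 mod 47  (bits of 37 = 100101)
  bit 0 = 1: r = r^2 * 23 mod 47 = 1^2 * 23 = 1*23 = 23
  bit 1 = 0: r = r^2 mod 47 = 23^2 = 12
  bit 2 = 0: r = r^2 mod 47 = 12^2 = 3
  bit 3 = 1: r = r^2 * 23 mod 47 = 3^2 * 23 = 9*23 = 19
  bit 4 = 0: r = r^2 mod 47 = 19^2 = 32
  bit 5 = 1: r = r^2 * 23 mod 47 = 32^2 * 23 = 37*23 = 5
  -> A = 5
B = 23^20 mod 47  (bits of 20 = 10100)
  bit 0 = 1: r = r^2 * 23 mod 47 = 1^2 * 23 = 1*23 = 23
  bit 1 = 0: r = r^2 mod 47 = 23^2 = 12
  bit 2 = 1: r = r^2 * 23 mod 47 = 12^2 * 23 = 3*23 = 22
  bit 3 = 0: r = r^2 mod 47 = 22^2 = 14
  bit 4 = 0: r = r^2 mod 47 = 14^2 = 8
  -> B = 8
s = B^a = 8^37 mod 47  (bits of 37 = 100101)
  bit 0 = 1: r = r^2 * 8 mod 47 = 1^2 * 8 = 1*8 = 8
  bit 1 = 0: r = r^2 mod 47 = 8^2 = 17
  bit 2 = 0: r = r^2 mod 47 = 17^2 = 7
  bit 3 = 1: r = r^2 * 8 mod 47 = 7^2 * 8 = 2*8 = 16
  bit 4 = 0: r = r^2 mod 47 = 16^2 = 21
  bit 5 = 1: r = r^2 * 8 mod 47 = 21^2 * 8 = 18*8 = 3
  -> s = B^a = 3

Answer: 3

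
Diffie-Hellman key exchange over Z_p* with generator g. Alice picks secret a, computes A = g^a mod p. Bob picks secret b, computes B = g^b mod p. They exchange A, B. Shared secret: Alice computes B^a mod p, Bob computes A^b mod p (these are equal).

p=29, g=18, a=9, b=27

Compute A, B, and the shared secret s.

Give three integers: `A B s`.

A = 18^9 mod 29  (bits of 9 = 1001)
  bit 0 = 1: r = r^2 * 18 mod 29 = 1^2 * 18 = 1*18 = 18
  bit 1 = 0: r = r^2 mod 29 = 18^2 = 5
  bit 2 = 0: r = r^2 mod 29 = 5^2 = 25
  bit 3 = 1: r = r^2 * 18 mod 29 = 25^2 * 18 = 16*18 = 27
  -> A = 27
B = 18^27 mod 29  (bits of 27 = 11011)
  bit 0 = 1: r = r^2 * 18 mod 29 = 1^2 * 18 = 1*18 = 18
  bit 1 = 1: r = r^2 * 18 mod 29 = 18^2 * 18 = 5*18 = 3
  bit 2 = 0: r = r^2 mod 29 = 3^2 = 9
  bit 3 = 1: r = r^2 * 18 mod 29 = 9^2 * 18 = 23*18 = 8
  bit 4 = 1: r = r^2 * 18 mod 29 = 8^2 * 18 = 6*18 = 21
  -> B = 21
s = B^a = 21^9 mod 29  (bits of 9 = 1001)
  bit 0 = 1: r = r^2 * 21 mod 29 = 1^2 * 21 = 1*21 = 21
  bit 1 = 0: r = r^2 mod 29 = 21^2 = 6
  bit 2 = 0: r = r^2 mod 29 = 6^2 = 7
  bit 3 = 1: r = r^2 * 21 mod 29 = 7^2 * 21 = 20*21 = 14
  -> s = B^a = 14

Answer: 27 21 14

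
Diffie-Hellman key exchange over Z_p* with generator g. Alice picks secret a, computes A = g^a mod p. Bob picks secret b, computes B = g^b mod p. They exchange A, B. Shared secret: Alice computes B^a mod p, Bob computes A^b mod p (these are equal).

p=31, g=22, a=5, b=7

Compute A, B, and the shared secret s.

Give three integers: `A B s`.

A = 22^5 mod 31  (bits of 5 = 101)
  bit 0 = 1: r = r^2 * 22 mod 31 = 1^2 * 22 = 1*22 = 22
  bit 1 = 0: r = r^2 mod 31 = 22^2 = 19
  bit 2 = 1: r = r^2 * 22 mod 31 = 19^2 * 22 = 20*22 = 6
  -> A = 6
B = 22^7 mod 31  (bits of 7 = 111)
  bit 0 = 1: r = r^2 * 22 mod 31 = 1^2 * 22 = 1*22 = 22
  bit 1 = 1: r = r^2 * 22 mod 31 = 22^2 * 22 = 19*22 = 15
  bit 2 = 1: r = r^2 * 22 mod 31 = 15^2 * 22 = 8*22 = 21
  -> B = 21
s = B^a = 21^5 mod 31  (bits of 5 = 101)
  bit 0 = 1: r = r^2 * 21 mod 31 = 1^2 * 21 = 1*21 = 21
  bit 1 = 0: r = r^2 mod 31 = 21^2 = 7
  bit 2 = 1: r = r^2 * 21 mod 31 = 7^2 * 21 = 18*21 = 6
  -> s = B^a = 6

Answer: 6 21 6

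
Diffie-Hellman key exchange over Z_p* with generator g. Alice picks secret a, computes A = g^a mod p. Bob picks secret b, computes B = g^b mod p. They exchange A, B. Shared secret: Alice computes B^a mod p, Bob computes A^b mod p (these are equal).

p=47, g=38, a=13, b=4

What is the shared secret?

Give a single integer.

A = 38^13 mod 47  (bits of 13 = 1101)
  bit 0 = 1: r = r^2 * 38 mod 47 = 1^2 * 38 = 1*38 = 38
  bit 1 = 1: r = r^2 * 38 mod 47 = 38^2 * 38 = 34*38 = 23
  bit 2 = 0: r = r^2 mod 47 = 23^2 = 12
  bit 3 = 1: r = r^2 * 38 mod 47 = 12^2 * 38 = 3*38 = 20
  -> A = 20
B = 38^4 mod 47  (bits of 4 = 100)
  bit 0 = 1: r = r^2 * 38 mod 47 = 1^2 * 38 = 1*38 = 38
  bit 1 = 0: r = r^2 mod 47 = 38^2 = 34
  bit 2 = 0: r = r^2 mod 47 = 34^2 = 28
  -> B = 28
s = B^a = 28^13 mod 47  (bits of 13 = 1101)
  bit 0 = 1: r = r^2 * 28 mod 47 = 1^2 * 28 = 1*28 = 28
  bit 1 = 1: r = r^2 * 28 mod 47 = 28^2 * 28 = 32*28 = 3
  bit 2 = 0: r = r^2 mod 47 = 3^2 = 9
  bit 3 = 1: r = r^2 * 28 mod 47 = 9^2 * 28 = 34*28 = 12
  -> s = B^a = 12

Answer: 12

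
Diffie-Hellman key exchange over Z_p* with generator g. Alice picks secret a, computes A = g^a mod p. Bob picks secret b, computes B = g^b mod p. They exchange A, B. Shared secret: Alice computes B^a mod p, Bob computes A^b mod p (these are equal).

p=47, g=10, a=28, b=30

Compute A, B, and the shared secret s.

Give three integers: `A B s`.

A = 10^28 mod 47  (bits of 28 = 11100)
  bit 0 = 1: r = r^2 * 10 mod 47 = 1^2 * 10 = 1*10 = 10
  bit 1 = 1: r = r^2 * 10 mod 47 = 10^2 * 10 = 6*10 = 13
  bit 2 = 1: r = r^2 * 10 mod 47 = 13^2 * 10 = 28*10 = 45
  bit 3 = 0: r = r^2 mod 47 = 45^2 = 4
  bit 4 = 0: r = r^2 mod 47 = 4^2 = 16
  -> A = 16
B = 10^30 mod 47  (bits of 30 = 11110)
  bit 0 = 1: r = r^2 * 10 mod 47 = 1^2 * 10 = 1*10 = 10
  bit 1 = 1: r = r^2 * 10 mod 47 = 10^2 * 10 = 6*10 = 13
  bit 2 = 1: r = r^2 * 10 mod 47 = 13^2 * 10 = 28*10 = 45
  bit 3 = 1: r = r^2 * 10 mod 47 = 45^2 * 10 = 4*10 = 40
  bit 4 = 0: r = r^2 mod 47 = 40^2 = 2
  -> B = 2
s = B^a = 2^28 mod 47  (bits of 28 = 11100)
  bit 0 = 1: r = r^2 * 2 mod 47 = 1^2 * 2 = 1*2 = 2
  bit 1 = 1: r = r^2 * 2 mod 47 = 2^2 * 2 = 4*2 = 8
  bit 2 = 1: r = r^2 * 2 mod 47 = 8^2 * 2 = 17*2 = 34
  bit 3 = 0: r = r^2 mod 47 = 34^2 = 28
  bit 4 = 0: r = r^2 mod 47 = 28^2 = 32
  -> s = B^a = 32

Answer: 16 2 32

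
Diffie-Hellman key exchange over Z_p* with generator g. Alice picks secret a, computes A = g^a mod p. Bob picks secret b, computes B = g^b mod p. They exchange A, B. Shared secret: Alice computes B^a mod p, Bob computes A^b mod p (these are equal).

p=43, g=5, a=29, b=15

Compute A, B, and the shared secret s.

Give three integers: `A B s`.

A = 5^29 mod 43  (bits of 29 = 11101)
  bit 0 = 1: r = r^2 * 5 mod 43 = 1^2 * 5 = 1*5 = 5
  bit 1 = 1: r = r^2 * 5 mod 43 = 5^2 * 5 = 25*5 = 39
  bit 2 = 1: r = r^2 * 5 mod 43 = 39^2 * 5 = 16*5 = 37
  bit 3 = 0: r = r^2 mod 43 = 37^2 = 36
  bit 4 = 1: r = r^2 * 5 mod 43 = 36^2 * 5 = 6*5 = 30
  -> A = 30
B = 5^15 mod 43  (bits of 15 = 1111)
  bit 0 = 1: r = r^2 * 5 mod 43 = 1^2 * 5 = 1*5 = 5
  bit 1 = 1: r = r^2 * 5 mod 43 = 5^2 * 5 = 25*5 = 39
  bit 2 = 1: r = r^2 * 5 mod 43 = 39^2 * 5 = 16*5 = 37
  bit 3 = 1: r = r^2 * 5 mod 43 = 37^2 * 5 = 36*5 = 8
  -> B = 8
s = B^a = 8^29 mod 43  (bits of 29 = 11101)
  bit 0 = 1: r = r^2 * 8 mod 43 = 1^2 * 8 = 1*8 = 8
  bit 1 = 1: r = r^2 * 8 mod 43 = 8^2 * 8 = 21*8 = 39
  bit 2 = 1: r = r^2 * 8 mod 43 = 39^2 * 8 = 16*8 = 42
  bit 3 = 0: r = r^2 mod 43 = 42^2 = 1
  bit 4 = 1: r = r^2 * 8 mod 43 = 1^2 * 8 = 1*8 = 8
  -> s = B^a = 8

Answer: 30 8 8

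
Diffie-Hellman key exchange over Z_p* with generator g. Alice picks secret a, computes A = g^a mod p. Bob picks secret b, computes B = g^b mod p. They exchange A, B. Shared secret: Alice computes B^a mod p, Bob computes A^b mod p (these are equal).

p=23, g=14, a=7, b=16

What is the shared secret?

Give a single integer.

A = 14^7 mod 23  (bits of 7 = 111)
  bit 0 = 1: r = r^2 * 14 mod 23 = 1^2 * 14 = 1*14 = 14
  bit 1 = 1: r = r^2 * 14 mod 23 = 14^2 * 14 = 12*14 = 7
  bit 2 = 1: r = r^2 * 14 mod 23 = 7^2 * 14 = 3*14 = 19
  -> A = 19
B = 14^16 mod 23  (bits of 16 = 10000)
  bit 0 = 1: r = r^2 * 14 mod 23 = 1^2 * 14 = 1*14 = 14
  bit 1 = 0: r = r^2 mod 23 = 14^2 = 12
  bit 2 = 0: r = r^2 mod 23 = 12^2 = 6
  bit 3 = 0: r = r^2 mod 23 = 6^2 = 13
  bit 4 = 0: r = r^2 mod 23 = 13^2 = 8
  -> B = 8
s = B^a = 8^7 mod 23  (bits of 7 = 111)
  bit 0 = 1: r = r^2 * 8 mod 23 = 1^2 * 8 = 1*8 = 8
  bit 1 = 1: r = r^2 * 8 mod 23 = 8^2 * 8 = 18*8 = 6
  bit 2 = 1: r = r^2 * 8 mod 23 = 6^2 * 8 = 13*8 = 12
  -> s = B^a = 12

Answer: 12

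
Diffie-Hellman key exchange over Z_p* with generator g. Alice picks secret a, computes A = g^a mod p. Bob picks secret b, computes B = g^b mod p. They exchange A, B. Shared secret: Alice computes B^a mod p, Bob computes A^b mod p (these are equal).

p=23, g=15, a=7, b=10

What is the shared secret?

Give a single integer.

A = 15^7 mod 23  (bits of 7 = 111)
  bit 0 = 1: r = r^2 * 15 mod 23 = 1^2 * 15 = 1*15 = 15
  bit 1 = 1: r = r^2 * 15 mod 23 = 15^2 * 15 = 18*15 = 17
  bit 2 = 1: r = r^2 * 15 mod 23 = 17^2 * 15 = 13*15 = 11
  -> A = 11
B = 15^10 mod 23  (bits of 10 = 1010)
  bit 0 = 1: r = r^2 * 15 mod 23 = 1^2 * 15 = 1*15 = 15
  bit 1 = 0: r = r^2 mod 23 = 15^2 = 18
  bit 2 = 1: r = r^2 * 15 mod 23 = 18^2 * 15 = 2*15 = 7
  bit 3 = 0: r = r^2 mod 23 = 7^2 = 3
  -> B = 3
s = B^a = 3^7 mod 23  (bits of 7 = 111)
  bit 0 = 1: r = r^2 * 3 mod 23 = 1^2 * 3 = 1*3 = 3
  bit 1 = 1: r = r^2 * 3 mod 23 = 3^2 * 3 = 9*3 = 4
  bit 2 = 1: r = r^2 * 3 mod 23 = 4^2 * 3 = 16*3 = 2
  -> s = B^a = 2

Answer: 2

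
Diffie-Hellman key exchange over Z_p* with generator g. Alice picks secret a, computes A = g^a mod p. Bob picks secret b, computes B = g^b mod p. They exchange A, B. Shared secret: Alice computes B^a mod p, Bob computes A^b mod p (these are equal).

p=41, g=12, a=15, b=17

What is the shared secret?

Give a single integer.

Answer: 27

Derivation:
A = 12^15 mod 41  (bits of 15 = 1111)
  bit 0 = 1: r = r^2 * 12 mod 41 = 1^2 * 12 = 1*12 = 12
  bit 1 = 1: r = r^2 * 12 mod 41 = 12^2 * 12 = 21*12 = 6
  bit 2 = 1: r = r^2 * 12 mod 41 = 6^2 * 12 = 36*12 = 22
  bit 3 = 1: r = r^2 * 12 mod 41 = 22^2 * 12 = 33*12 = 27
  -> A = 27
B = 12^17 mod 41  (bits of 17 = 10001)
  bit 0 = 1: r = r^2 * 12 mod 41 = 1^2 * 12 = 1*12 = 12
  bit 1 = 0: r = r^2 mod 41 = 12^2 = 21
  bit 2 = 0: r = r^2 mod 41 = 21^2 = 31
  bit 3 = 0: r = r^2 mod 41 = 31^2 = 18
  bit 4 = 1: r = r^2 * 12 mod 41 = 18^2 * 12 = 37*12 = 34
  -> B = 34
s = B^a = 34^15 mod 41  (bits of 15 = 1111)
  bit 0 = 1: r = r^2 * 34 mod 41 = 1^2 * 34 = 1*34 = 34
  bit 1 = 1: r = r^2 * 34 mod 41 = 34^2 * 34 = 8*34 = 26
  bit 2 = 1: r = r^2 * 34 mod 41 = 26^2 * 34 = 20*34 = 24
  bit 3 = 1: r = r^2 * 34 mod 41 = 24^2 * 34 = 2*34 = 27
  -> s = B^a = 27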